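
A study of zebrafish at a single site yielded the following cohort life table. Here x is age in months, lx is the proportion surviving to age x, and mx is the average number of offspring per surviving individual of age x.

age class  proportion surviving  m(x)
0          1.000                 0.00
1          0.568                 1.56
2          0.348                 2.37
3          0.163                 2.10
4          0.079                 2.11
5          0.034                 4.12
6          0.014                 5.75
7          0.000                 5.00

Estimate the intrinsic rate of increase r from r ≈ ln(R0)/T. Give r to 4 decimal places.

R0 = Σ lx·mx = 0 + 0.88608 + 0.82476 + 0.3423 + 0.16669 + 0.14008 + 0.0805 + 0 = 2.44041
Σ x·lx·mx = 5.41266; T = 5.41266/2.44041 = 2.21793…
r ≈ ln(R0)/T = ln(2.44041)/2.21793… = 0.402252… → 0.4023

0.4023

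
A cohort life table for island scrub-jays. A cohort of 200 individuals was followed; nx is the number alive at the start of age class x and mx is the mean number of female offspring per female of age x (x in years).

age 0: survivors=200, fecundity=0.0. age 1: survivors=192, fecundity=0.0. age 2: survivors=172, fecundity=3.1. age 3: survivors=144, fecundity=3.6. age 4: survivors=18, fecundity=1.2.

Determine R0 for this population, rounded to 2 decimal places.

lx = nx/n0 = nx/200: 1, 0.96, 0.86, 0.72, 0.09
lx·mx by age: 0, 0, 2.666, 2.592, 0.108
R0 = Σ lx·mx = 5.366 → 5.37

5.37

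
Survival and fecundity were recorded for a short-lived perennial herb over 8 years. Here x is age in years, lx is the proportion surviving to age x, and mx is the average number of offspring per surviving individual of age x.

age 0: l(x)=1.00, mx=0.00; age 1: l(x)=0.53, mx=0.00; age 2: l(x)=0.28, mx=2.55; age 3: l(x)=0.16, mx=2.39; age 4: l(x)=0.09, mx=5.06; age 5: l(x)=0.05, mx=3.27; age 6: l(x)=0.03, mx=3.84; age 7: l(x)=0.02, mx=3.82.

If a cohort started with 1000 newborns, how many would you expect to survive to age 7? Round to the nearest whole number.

20

Expected survivors = N0 · l_7 = 1000 × 0.02 = 20 → 20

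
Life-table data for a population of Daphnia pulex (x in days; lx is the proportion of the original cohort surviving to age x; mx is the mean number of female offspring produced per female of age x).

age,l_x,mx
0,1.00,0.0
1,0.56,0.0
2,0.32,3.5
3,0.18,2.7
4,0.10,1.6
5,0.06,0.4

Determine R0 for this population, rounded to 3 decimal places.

lx·mx by age: 0, 0, 1.12, 0.486, 0.16, 0.024
R0 = Σ lx·mx = 1.79 → 1.790

1.790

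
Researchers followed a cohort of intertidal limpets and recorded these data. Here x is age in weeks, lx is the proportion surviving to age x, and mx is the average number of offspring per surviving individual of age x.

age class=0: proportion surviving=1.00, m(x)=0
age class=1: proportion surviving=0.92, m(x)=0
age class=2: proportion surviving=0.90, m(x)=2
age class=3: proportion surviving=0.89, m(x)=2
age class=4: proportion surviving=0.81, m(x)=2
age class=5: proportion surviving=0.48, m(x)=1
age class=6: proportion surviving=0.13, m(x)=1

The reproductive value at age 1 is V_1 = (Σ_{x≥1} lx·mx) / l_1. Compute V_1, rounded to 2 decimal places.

6.32

lx·mx for x ≥ 1: 0, 1.8, 1.78, 1.62, 0.48, 0.13 → sum = 5.81
V_1 = 5.81 / l_1 = 5.81 / 0.92 = 6.315217… → 6.32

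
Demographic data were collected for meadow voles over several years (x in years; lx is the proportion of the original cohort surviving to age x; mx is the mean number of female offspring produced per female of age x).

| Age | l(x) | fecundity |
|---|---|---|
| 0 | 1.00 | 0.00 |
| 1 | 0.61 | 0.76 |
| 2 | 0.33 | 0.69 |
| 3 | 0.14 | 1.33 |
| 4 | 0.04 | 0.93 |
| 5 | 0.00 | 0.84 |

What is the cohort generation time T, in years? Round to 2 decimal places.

lx·mx: 0, 0.4636, 0.2277, 0.1862, 0.0372, 0 → R0 = 0.9147
x·lx·mx: 0, 0.4636, 0.4554, 0.5586, 0.1488, 0 → Σ = 1.6264
T = 1.6264 / 0.9147 = 1.778069… → 1.78

1.78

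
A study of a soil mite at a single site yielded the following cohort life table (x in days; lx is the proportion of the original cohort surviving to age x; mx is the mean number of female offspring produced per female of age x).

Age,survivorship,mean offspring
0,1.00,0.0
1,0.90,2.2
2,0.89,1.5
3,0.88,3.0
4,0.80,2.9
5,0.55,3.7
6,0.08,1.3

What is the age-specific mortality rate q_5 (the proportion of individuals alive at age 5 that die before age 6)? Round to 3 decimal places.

0.855

q_5 = (l_5 − l_6) / l_5 = (0.55 − 0.08) / 0.55
     = 0.47 / 0.55 = 0.854545… → 0.855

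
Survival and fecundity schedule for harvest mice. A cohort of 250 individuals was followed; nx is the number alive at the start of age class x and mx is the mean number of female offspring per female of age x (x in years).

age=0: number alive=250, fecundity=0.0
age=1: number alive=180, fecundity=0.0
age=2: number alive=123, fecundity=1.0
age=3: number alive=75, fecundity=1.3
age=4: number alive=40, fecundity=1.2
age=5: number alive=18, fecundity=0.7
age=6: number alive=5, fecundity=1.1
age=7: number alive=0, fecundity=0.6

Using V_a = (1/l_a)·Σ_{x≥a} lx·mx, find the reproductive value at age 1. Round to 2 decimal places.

1.59

lx = nx/n0 = nx/250: 1, 0.72, 0.492, 0.3, 0.16, 0.072, 0.02, 0
lx·mx for x ≥ 1: 0, 0.492, 0.39, 0.192, 0.0504, 0.022, 0 → sum = 1.1464
V_1 = 1.1464 / l_1 = 1.1464 / 0.72 = 1.592222… → 1.59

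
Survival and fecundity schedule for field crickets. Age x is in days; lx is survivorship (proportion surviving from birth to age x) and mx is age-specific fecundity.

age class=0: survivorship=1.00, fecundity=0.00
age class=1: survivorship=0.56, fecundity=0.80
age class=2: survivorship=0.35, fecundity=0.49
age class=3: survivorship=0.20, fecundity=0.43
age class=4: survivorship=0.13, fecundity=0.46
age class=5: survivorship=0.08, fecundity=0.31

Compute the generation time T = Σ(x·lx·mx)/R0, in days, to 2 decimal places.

lx·mx: 0, 0.448, 0.1715, 0.086, 0.0598, 0.0248 → R0 = 0.7901
x·lx·mx: 0, 0.448, 0.343, 0.258, 0.2392, 0.124 → Σ = 1.4122
T = 1.4122 / 0.7901 = 1.787369… → 1.79

1.79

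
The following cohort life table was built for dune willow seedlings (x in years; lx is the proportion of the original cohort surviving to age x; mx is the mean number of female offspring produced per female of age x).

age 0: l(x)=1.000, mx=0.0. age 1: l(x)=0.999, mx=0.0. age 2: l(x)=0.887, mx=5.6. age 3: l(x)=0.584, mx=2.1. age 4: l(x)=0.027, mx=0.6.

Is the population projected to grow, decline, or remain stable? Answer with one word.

R0 = Σ lx·mx = 0 + 0 + 4.9672 + 1.2264 + 0.0162 = 6.2098
R0 > 1, so the population is growing.

growing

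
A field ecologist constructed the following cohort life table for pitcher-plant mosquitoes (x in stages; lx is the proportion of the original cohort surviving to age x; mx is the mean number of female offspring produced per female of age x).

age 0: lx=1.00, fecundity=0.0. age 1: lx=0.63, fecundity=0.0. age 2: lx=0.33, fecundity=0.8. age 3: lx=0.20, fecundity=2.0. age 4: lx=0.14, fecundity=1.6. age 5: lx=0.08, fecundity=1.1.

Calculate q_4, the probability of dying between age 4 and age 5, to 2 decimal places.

0.43

q_4 = (l_4 − l_5) / l_4 = (0.14 − 0.08) / 0.14
     = 0.06 / 0.14 = 0.428571… → 0.43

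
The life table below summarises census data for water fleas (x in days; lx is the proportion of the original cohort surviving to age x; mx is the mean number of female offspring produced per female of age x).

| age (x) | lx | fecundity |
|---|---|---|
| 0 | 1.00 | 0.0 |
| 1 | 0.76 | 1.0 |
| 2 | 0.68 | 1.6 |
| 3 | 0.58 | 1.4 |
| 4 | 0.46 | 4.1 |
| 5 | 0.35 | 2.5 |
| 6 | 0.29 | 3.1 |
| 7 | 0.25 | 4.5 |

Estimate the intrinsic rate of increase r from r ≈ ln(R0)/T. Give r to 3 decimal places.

R0 = Σ lx·mx = 0 + 0.76 + 1.088 + 0.812 + 1.886 + 0.875 + 0.899 + 1.125 = 7.445
Σ x·lx·mx = 30.56; T = 30.56/7.445 = 4.10477…
r ≈ ln(R0)/T = ln(7.445)/4.10477… = 0.48908… → 0.489

0.489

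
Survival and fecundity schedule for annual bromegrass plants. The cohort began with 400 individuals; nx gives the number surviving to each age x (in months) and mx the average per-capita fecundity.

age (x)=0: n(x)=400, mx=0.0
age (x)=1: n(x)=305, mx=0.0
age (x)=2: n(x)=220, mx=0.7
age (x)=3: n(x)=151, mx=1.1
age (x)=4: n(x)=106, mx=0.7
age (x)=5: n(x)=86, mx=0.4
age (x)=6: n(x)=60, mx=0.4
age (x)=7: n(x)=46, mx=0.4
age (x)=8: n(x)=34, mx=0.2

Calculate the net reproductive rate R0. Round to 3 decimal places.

lx = nx/n0 = nx/400: 1, 0.7625, 0.55, 0.3775, 0.265, 0.215, 0.15, 0.115, 0.085
lx·mx by age: 0, 0, 0.385, 0.41525, 0.1855, 0.086, 0.06, 0.046, 0.017
R0 = Σ lx·mx = 1.19475 → 1.195

1.195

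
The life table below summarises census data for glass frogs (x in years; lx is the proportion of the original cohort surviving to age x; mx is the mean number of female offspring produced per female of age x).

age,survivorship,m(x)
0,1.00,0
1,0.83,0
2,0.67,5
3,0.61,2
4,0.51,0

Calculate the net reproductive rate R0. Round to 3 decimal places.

4.570

lx·mx by age: 0, 0, 3.35, 1.22, 0
R0 = Σ lx·mx = 4.57 → 4.570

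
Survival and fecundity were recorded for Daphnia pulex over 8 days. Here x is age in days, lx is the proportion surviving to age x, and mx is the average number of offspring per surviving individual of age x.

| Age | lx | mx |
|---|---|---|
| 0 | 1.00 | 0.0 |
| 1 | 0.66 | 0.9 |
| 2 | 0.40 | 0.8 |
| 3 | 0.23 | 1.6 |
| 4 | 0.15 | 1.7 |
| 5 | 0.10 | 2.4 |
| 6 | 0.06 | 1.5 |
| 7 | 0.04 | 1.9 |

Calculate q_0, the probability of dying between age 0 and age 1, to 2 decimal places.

0.34

q_0 = (l_0 − l_1) / l_0 = (1 − 0.66) / 1
     = 0.34 / 1 = 0.34 → 0.34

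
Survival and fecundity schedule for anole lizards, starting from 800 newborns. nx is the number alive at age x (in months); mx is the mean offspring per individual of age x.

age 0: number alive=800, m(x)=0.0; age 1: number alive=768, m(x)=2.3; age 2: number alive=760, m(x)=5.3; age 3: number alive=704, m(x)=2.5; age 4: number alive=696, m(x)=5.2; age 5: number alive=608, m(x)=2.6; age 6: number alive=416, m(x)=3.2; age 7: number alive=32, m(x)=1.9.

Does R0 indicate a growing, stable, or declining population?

growing

lx = nx/n0 = nx/800: 1, 0.96, 0.95, 0.88, 0.87, 0.76, 0.52, 0.04
R0 = Σ lx·mx = 0 + 2.208 + 5.035 + 2.2 + 4.524 + 1.976 + 1.664 + 0.076 = 17.683
R0 > 1, so the population is growing.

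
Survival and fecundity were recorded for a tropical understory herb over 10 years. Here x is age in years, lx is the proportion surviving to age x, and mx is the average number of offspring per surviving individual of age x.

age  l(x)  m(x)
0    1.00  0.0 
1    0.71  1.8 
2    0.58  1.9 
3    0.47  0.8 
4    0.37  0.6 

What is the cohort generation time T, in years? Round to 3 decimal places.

1.846

lx·mx: 0, 1.278, 1.102, 0.376, 0.222 → R0 = 2.978
x·lx·mx: 0, 1.278, 2.204, 1.128, 0.888 → Σ = 5.498
T = 5.498 / 2.978 = 1.846206… → 1.846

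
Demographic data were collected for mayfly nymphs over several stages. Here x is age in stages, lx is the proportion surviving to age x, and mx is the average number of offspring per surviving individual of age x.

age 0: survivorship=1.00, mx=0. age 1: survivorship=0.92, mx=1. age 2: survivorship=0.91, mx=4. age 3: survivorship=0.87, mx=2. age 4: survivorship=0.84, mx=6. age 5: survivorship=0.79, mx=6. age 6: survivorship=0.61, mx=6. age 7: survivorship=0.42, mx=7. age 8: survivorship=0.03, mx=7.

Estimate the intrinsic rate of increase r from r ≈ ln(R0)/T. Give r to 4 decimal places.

0.7060

R0 = Σ lx·mx = 0 + 0.92 + 3.64 + 1.74 + 5.04 + 4.74 + 3.66 + 2.94 + 0.21 = 22.89
Σ x·lx·mx = 101.5; T = 101.5/22.89 = 4.43425…
r ≈ ln(R0)/T = ln(22.89)/4.43425… = 0.706027… → 0.7060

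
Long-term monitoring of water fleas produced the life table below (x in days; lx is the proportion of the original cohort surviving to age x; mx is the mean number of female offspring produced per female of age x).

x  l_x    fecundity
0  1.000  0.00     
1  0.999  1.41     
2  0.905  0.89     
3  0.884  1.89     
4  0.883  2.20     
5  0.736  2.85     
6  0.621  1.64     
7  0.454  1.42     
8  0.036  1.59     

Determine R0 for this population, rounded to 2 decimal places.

lx·mx by age: 0, 1.40859, 0.80545, 1.67076, 1.9426, 2.0976, 1.01844, 0.64468, 0.05724
R0 = Σ lx·mx = 9.64536 → 9.65

9.65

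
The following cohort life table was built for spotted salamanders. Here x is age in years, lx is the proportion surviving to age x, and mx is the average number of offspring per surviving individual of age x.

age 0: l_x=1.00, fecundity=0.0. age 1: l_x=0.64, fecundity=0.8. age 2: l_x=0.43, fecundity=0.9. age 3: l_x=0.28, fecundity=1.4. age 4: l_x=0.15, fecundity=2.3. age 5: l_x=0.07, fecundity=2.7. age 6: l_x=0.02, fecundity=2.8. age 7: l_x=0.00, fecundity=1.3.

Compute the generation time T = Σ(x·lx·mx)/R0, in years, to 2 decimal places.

2.72

lx·mx: 0, 0.512, 0.387, 0.392, 0.345, 0.189, 0.056, 0 → R0 = 1.881
x·lx·mx: 0, 0.512, 0.774, 1.176, 1.38, 0.945, 0.336, 0 → Σ = 5.123
T = 5.123 / 1.881 = 2.723551… → 2.72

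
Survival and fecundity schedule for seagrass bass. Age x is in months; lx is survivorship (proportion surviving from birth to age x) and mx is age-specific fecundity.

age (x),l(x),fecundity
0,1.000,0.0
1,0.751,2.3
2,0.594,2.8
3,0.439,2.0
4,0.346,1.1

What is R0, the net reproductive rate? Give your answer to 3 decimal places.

lx·mx by age: 0, 1.7273, 1.6632, 0.878, 0.3806
R0 = Σ lx·mx = 4.6491 → 4.649

4.649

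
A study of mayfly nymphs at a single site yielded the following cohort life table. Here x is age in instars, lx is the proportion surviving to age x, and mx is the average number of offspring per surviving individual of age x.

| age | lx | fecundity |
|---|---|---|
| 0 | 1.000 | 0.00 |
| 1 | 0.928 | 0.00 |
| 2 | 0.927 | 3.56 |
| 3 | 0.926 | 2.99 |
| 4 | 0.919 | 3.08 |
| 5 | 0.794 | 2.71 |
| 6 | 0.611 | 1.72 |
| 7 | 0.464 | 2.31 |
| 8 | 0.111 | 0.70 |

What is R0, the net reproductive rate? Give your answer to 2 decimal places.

lx·mx by age: 0, 0, 3.30012, 2.76874, 2.83052, 2.15174, 1.05092, 1.07184, 0.0777
R0 = Σ lx·mx = 13.25158 → 13.25

13.25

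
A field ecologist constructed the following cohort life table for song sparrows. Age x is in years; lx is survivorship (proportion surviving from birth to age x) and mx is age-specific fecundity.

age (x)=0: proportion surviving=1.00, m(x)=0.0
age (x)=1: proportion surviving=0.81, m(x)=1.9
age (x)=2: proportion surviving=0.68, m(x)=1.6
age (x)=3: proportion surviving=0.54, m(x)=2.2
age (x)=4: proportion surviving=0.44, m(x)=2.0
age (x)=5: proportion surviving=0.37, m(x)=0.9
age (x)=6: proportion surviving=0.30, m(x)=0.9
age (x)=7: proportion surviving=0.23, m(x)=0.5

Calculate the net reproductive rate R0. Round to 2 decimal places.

5.41

lx·mx by age: 0, 1.539, 1.088, 1.188, 0.88, 0.333, 0.27, 0.115
R0 = Σ lx·mx = 5.413 → 5.41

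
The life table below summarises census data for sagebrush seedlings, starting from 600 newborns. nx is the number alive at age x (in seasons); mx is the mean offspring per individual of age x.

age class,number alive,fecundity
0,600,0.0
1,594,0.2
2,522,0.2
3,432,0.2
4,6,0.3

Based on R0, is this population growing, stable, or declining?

declining

lx = nx/n0 = nx/600: 1, 0.99, 0.87, 0.72, 0.01
R0 = Σ lx·mx = 0 + 0.198 + 0.174 + 0.144 + 0.003 = 0.519
R0 < 1, so the population is declining.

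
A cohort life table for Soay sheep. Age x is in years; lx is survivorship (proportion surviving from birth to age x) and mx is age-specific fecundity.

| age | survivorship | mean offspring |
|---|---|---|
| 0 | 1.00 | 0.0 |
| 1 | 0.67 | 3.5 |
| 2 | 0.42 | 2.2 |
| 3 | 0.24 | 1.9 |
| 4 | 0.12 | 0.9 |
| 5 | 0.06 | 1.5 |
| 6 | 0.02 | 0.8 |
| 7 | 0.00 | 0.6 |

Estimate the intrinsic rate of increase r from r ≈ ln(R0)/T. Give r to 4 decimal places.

R0 = Σ lx·mx = 0 + 2.345 + 0.924 + 0.456 + 0.108 + 0.09 + 0.016 + 0 = 3.939
Σ x·lx·mx = 6.539; T = 6.539/3.939 = 1.66007…
r ≈ ln(R0)/T = ln(3.939)/1.66007… = 0.825827… → 0.8258

0.8258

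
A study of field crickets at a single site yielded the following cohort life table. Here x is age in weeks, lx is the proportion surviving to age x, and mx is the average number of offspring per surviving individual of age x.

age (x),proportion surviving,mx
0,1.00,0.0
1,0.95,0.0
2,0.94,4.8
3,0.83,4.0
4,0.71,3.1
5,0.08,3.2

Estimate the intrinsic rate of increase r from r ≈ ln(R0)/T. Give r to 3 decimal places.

R0 = Σ lx·mx = 0 + 0 + 4.512 + 3.32 + 2.201 + 0.256 = 10.289
Σ x·lx·mx = 29.068; T = 29.068/10.289 = 2.82515…
r ≈ ln(R0)/T = ln(10.289)/2.82515… = 0.82511… → 0.825

0.825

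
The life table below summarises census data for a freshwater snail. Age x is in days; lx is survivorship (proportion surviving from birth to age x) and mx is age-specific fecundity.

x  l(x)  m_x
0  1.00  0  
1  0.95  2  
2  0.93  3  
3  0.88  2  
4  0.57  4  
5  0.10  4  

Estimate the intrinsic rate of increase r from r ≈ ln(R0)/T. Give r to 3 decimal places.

0.846

R0 = Σ lx·mx = 0 + 1.9 + 2.79 + 1.76 + 2.28 + 0.4 = 9.13
Σ x·lx·mx = 23.88; T = 23.88/9.13 = 2.61555…
r ≈ ln(R0)/T = ln(9.13)/2.61555… = 0.84554… → 0.846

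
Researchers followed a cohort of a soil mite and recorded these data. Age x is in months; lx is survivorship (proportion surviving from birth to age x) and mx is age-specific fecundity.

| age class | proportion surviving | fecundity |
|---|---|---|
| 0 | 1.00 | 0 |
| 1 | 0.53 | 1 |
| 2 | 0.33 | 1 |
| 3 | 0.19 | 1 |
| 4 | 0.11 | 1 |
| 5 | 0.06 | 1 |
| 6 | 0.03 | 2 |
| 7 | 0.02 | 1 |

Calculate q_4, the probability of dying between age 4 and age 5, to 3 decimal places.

0.455

q_4 = (l_4 − l_5) / l_4 = (0.11 − 0.06) / 0.11
     = 0.05 / 0.11 = 0.454545… → 0.455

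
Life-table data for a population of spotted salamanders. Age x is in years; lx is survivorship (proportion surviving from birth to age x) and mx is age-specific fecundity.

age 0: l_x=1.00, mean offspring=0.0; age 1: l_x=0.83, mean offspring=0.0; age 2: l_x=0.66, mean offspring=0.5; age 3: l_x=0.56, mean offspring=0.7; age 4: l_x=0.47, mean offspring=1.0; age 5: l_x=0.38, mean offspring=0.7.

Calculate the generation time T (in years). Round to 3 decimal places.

lx·mx: 0, 0, 0.33, 0.392, 0.47, 0.266 → R0 = 1.458
x·lx·mx: 0, 0, 0.66, 1.176, 1.88, 1.33 → Σ = 5.046
T = 5.046 / 1.458 = 3.460905… → 3.461

3.461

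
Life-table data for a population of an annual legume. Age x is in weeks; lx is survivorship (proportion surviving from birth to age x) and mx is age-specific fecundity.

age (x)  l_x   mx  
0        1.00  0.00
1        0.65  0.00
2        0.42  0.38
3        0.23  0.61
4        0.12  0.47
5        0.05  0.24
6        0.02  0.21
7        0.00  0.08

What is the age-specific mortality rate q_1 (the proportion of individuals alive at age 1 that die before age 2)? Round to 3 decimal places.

q_1 = (l_1 − l_2) / l_1 = (0.65 − 0.42) / 0.65
     = 0.23 / 0.65 = 0.353846… → 0.354

0.354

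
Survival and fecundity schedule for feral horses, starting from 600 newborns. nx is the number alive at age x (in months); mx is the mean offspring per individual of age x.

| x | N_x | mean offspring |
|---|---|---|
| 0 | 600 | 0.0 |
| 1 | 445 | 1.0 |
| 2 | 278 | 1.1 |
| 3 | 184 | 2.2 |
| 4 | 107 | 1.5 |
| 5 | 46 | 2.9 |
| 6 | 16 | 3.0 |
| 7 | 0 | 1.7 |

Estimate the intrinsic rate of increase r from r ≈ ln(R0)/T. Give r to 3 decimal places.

lx = nx/n0 = nx/600: 1, 0.74167…, 0.46333…, 0.30667…, 0.17833…, 0.07667…, 0.02667…, 0
R0 = Σ lx·mx = 0 + 0.74167… + 0.50967… + 0.67467… + 0.2675… + 0.22233… + 0.08… + 0 = 2.495833…
Σ x·lx·mx = 6.446667…; T = 6.446667…/2.495833… = 2.58297…
r ≈ ln(R0)/T = ln(2.495833…)/2.58297… = 0.3541… → 0.354

0.354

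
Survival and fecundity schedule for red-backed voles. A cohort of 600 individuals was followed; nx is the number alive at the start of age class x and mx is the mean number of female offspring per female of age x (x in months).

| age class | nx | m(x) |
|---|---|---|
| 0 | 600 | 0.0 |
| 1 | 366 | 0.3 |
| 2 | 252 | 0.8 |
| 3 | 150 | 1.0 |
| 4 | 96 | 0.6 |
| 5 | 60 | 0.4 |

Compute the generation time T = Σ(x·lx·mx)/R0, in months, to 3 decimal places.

2.419

lx = nx/n0 = nx/600: 1, 0.61, 0.42, 0.25, 0.16, 0.1
lx·mx: 0, 0.183, 0.336, 0.25, 0.096, 0.04 → R0 = 0.905
x·lx·mx: 0, 0.183, 0.672, 0.75, 0.384, 0.2 → Σ = 2.189
T = 2.189 / 0.905 = 2.418785… → 2.419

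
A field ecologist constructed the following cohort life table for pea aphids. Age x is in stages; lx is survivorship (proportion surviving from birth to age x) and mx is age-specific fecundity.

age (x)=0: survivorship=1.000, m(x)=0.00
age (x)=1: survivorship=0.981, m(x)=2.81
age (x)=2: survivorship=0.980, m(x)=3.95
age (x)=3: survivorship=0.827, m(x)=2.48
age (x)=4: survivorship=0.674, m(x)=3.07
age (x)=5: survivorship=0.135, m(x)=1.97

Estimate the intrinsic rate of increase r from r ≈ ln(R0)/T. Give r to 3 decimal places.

R0 = Σ lx·mx = 0 + 2.75661 + 3.871 + 2.05096 + 2.06918 + 0.26595 = 11.0137
Σ x·lx·mx = 26.25796; T = 26.25796/11.0137 = 2.38412…
r ≈ ln(R0)/T = ln(11.0137)/2.38412… = 1.0063… → 1.006

1.006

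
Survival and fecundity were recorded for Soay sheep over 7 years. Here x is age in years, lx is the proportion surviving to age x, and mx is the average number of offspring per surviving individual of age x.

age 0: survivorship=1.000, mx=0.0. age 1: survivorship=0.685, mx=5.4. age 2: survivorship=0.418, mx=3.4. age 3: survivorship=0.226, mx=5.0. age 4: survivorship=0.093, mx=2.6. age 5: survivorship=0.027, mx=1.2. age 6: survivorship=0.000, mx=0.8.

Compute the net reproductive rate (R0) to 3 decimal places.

6.524

lx·mx by age: 0, 3.699, 1.4212, 1.13, 0.2418, 0.0324, 0
R0 = Σ lx·mx = 6.5244 → 6.524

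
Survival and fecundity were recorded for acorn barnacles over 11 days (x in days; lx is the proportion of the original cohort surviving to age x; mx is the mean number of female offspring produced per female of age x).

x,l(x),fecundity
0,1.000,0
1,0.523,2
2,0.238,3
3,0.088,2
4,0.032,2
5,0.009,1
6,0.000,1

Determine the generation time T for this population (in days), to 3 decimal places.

lx·mx: 0, 1.046, 0.714, 0.176, 0.064, 0.009, 0 → R0 = 2.009
x·lx·mx: 0, 1.046, 1.428, 0.528, 0.256, 0.045, 0 → Σ = 3.303
T = 3.303 / 2.009 = 1.644102… → 1.644

1.644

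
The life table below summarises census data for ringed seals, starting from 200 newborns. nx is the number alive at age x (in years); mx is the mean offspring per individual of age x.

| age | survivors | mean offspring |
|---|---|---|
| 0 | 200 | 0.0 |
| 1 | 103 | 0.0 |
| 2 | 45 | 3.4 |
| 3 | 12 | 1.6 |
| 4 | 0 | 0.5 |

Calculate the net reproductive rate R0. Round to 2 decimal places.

lx = nx/n0 = nx/200: 1, 0.515, 0.225, 0.06, 0
lx·mx by age: 0, 0, 0.765, 0.096, 0
R0 = Σ lx·mx = 0.861 → 0.86

0.86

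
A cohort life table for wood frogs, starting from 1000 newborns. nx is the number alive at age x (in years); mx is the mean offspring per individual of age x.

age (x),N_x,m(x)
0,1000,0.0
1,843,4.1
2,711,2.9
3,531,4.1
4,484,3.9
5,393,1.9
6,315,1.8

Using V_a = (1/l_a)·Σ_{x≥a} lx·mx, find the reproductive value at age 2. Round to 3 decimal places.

10.465

lx = nx/n0 = nx/1000: 1, 0.843, 0.711, 0.531, 0.484, 0.393, 0.315
lx·mx for x ≥ 2: 2.0619, 2.1771, 1.8876, 0.7467, 0.567 → sum = 7.4403
V_2 = 7.4403 / l_2 = 7.4403 / 0.711 = 10.464557… → 10.465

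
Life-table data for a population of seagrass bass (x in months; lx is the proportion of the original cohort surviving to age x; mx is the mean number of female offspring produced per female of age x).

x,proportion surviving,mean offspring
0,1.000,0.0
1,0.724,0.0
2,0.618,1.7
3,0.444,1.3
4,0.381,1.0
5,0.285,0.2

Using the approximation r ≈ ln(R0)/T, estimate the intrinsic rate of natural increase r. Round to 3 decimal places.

R0 = Σ lx·mx = 0 + 0 + 1.0506 + 0.5772 + 0.381 + 0.057 = 2.0658
Σ x·lx·mx = 5.6418; T = 5.6418/2.0658 = 2.73105…
r ≈ ln(R0)/T = ln(2.0658)/2.73105… = 0.26566… → 0.266

0.266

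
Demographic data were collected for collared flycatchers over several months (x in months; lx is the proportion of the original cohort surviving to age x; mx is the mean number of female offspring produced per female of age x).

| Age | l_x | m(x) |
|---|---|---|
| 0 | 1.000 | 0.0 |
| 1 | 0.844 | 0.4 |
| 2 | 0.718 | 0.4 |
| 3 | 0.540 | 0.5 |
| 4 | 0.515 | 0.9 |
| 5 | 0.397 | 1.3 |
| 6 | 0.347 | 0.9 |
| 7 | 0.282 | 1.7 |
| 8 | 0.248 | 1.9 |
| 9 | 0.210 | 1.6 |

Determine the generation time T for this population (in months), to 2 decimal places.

lx·mx: 0, 0.3376, 0.2872, 0.27, 0.4635, 0.5161, 0.3123, 0.4794, 0.4712, 0.336 → R0 = 3.4733
x·lx·mx: 0, 0.3376, 0.5744, 0.81, 1.854, 2.5805, 1.8738, 3.3558, 3.7696, 3.024 → Σ = 18.1797
T = 18.1797 / 3.4733 = 5.234129… → 5.23

5.23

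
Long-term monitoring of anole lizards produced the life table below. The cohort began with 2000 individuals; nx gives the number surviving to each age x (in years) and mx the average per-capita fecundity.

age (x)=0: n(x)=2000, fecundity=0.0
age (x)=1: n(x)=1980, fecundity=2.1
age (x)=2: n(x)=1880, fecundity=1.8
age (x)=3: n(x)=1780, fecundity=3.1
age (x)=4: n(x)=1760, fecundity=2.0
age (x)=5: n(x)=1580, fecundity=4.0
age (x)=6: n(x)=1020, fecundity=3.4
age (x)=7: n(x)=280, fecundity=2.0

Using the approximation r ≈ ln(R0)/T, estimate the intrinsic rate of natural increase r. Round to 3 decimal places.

lx = nx/n0 = nx/2000: 1, 0.99, 0.94, 0.89, 0.88, 0.79, 0.51, 0.14
R0 = Σ lx·mx = 0 + 2.079 + 1.692 + 2.759 + 1.76 + 3.16 + 1.734 + 0.28 = 13.464
Σ x·lx·mx = 48.944; T = 48.944/13.464 = 3.63518…
r ≈ ln(R0)/T = ln(13.464)/3.63518… = 0.71524… → 0.715

0.715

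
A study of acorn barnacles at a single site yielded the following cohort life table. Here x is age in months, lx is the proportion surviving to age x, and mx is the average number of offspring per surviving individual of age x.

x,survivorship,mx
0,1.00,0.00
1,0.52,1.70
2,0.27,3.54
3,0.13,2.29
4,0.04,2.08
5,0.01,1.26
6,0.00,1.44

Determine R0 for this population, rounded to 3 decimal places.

lx·mx by age: 0, 0.884, 0.9558, 0.2977, 0.0832, 0.0126, 0
R0 = Σ lx·mx = 2.2333 → 2.233

2.233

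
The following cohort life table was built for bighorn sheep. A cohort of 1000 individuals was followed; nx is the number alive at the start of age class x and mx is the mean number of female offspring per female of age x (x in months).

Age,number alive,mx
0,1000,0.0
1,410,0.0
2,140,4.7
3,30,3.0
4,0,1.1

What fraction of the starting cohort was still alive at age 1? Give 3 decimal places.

0.410

l_1 = n_1/n_0 = 410/1000 = 0.41 → 0.410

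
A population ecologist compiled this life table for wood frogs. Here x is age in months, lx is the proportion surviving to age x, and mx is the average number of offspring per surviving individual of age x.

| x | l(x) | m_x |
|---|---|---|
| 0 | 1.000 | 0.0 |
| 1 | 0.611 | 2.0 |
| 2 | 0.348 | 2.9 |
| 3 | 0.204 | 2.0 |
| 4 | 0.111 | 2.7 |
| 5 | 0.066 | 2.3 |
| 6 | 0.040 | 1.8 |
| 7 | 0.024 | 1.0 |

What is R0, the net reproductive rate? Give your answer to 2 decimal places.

lx·mx by age: 0, 1.222, 1.0092, 0.408, 0.2997, 0.1518, 0.072, 0.024
R0 = Σ lx·mx = 3.1867 → 3.19

3.19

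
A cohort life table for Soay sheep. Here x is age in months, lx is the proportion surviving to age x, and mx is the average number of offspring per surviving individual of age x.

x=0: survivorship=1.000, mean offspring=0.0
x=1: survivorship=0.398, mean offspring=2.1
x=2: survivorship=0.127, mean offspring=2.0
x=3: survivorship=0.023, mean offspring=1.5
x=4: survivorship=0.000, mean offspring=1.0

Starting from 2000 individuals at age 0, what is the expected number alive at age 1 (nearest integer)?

Expected survivors = N0 · l_1 = 2000 × 0.398 = 796 → 796

796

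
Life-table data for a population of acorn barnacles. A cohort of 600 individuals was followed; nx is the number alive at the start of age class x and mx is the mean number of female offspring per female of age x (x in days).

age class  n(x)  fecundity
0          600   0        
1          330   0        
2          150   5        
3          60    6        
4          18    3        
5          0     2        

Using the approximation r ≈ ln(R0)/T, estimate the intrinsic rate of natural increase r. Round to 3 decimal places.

lx = nx/n0 = nx/600: 1, 0.55, 0.25, 0.1, 0.03, 0
R0 = Σ lx·mx = 0 + 0 + 1.25 + 0.6 + 0.09 + 0 = 1.94
Σ x·lx·mx = 4.66; T = 4.66/1.94 = 2.40206…
r ≈ ln(R0)/T = ln(1.94)/2.40206… = 0.27588… → 0.276

0.276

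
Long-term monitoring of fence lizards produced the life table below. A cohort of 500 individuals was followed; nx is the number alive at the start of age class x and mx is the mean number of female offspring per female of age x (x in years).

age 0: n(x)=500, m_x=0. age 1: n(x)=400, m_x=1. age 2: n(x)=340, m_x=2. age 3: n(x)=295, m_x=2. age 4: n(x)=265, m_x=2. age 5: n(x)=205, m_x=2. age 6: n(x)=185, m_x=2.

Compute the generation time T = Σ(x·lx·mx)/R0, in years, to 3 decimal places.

lx = nx/n0 = nx/500: 1, 0.8, 0.68, 0.59, 0.53, 0.41, 0.37
lx·mx: 0, 0.8, 1.36, 1.18, 1.06, 0.82, 0.74 → R0 = 5.96
x·lx·mx: 0, 0.8, 2.72, 3.54, 4.24, 4.1, 4.44 → Σ = 19.84
T = 19.84 / 5.96 = 3.328859… → 3.329

3.329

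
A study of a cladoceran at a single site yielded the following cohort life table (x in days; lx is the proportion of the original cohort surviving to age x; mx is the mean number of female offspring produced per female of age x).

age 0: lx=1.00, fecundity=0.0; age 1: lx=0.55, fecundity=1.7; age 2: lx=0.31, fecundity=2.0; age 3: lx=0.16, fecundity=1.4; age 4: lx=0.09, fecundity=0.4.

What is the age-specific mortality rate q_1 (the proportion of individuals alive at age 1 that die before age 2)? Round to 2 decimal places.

0.44

q_1 = (l_1 − l_2) / l_1 = (0.55 − 0.31) / 0.55
     = 0.24 / 0.55 = 0.436364… → 0.44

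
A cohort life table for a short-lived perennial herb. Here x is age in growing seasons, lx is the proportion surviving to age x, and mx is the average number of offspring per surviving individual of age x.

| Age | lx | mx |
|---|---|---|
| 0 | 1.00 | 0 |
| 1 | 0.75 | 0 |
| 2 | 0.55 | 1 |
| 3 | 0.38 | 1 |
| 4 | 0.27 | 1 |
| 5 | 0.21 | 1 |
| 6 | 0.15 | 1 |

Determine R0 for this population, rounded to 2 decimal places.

1.56

lx·mx by age: 0, 0, 0.55, 0.38, 0.27, 0.21, 0.15
R0 = Σ lx·mx = 1.56 → 1.56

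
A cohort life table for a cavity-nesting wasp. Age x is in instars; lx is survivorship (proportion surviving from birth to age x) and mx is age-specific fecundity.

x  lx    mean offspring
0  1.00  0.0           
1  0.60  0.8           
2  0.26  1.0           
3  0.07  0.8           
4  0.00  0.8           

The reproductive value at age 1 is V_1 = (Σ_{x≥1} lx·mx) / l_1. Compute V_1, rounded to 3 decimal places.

lx·mx for x ≥ 1: 0.48, 0.26, 0.056, 0 → sum = 0.796
V_1 = 0.796 / l_1 = 0.796 / 0.6 = 1.326667… → 1.327

1.327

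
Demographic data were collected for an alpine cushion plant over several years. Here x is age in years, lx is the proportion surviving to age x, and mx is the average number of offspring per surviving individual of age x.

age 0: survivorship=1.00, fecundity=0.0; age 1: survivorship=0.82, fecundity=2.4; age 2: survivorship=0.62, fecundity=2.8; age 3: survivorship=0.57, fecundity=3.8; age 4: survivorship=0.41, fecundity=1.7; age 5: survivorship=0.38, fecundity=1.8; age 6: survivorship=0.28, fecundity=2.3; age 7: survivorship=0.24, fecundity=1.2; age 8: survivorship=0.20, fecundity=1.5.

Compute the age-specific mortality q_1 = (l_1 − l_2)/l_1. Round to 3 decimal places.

0.244

q_1 = (l_1 − l_2) / l_1 = (0.82 − 0.62) / 0.82
     = 0.2 / 0.82 = 0.243902… → 0.244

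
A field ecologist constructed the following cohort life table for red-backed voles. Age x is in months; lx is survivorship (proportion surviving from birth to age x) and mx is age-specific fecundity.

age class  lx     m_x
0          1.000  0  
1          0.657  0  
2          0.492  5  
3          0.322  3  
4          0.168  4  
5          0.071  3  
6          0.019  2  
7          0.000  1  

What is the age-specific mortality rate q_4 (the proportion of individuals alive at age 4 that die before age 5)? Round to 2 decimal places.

0.58

q_4 = (l_4 − l_5) / l_4 = (0.168 − 0.071) / 0.168
     = 0.097 / 0.168 = 0.577381… → 0.58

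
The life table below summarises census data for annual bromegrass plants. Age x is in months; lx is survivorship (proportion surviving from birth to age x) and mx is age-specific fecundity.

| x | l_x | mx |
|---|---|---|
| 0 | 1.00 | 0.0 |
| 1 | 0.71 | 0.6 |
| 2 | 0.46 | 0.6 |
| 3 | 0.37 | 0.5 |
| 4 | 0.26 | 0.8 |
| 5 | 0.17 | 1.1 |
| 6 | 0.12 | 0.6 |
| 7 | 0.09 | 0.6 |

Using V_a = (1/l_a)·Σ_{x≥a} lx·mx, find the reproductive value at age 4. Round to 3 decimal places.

lx·mx for x ≥ 4: 0.208, 0.187, 0.072, 0.054 → sum = 0.521
V_4 = 0.521 / l_4 = 0.521 / 0.26 = 2.003846… → 2.004

2.004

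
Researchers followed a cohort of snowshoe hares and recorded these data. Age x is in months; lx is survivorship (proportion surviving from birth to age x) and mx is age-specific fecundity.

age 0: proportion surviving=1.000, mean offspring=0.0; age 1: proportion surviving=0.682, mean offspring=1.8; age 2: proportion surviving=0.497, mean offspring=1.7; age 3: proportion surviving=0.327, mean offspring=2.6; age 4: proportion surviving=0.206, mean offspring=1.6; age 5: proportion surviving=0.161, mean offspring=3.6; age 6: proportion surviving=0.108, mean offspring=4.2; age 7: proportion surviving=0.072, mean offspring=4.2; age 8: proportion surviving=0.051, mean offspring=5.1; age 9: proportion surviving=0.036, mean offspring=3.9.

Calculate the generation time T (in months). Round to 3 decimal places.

3.582

lx·mx: 0, 1.2276, 0.8449, 0.8502, 0.3296, 0.5796, 0.4536, 0.3024, 0.2601, 0.1404 → R0 = 4.9884
x·lx·mx: 0, 1.2276, 1.6898, 2.5506, 1.3184, 2.898, 2.7216, 2.1168, 2.0808, 1.2636 → Σ = 17.8672
T = 17.8672 / 4.9884 = 3.58175… → 3.582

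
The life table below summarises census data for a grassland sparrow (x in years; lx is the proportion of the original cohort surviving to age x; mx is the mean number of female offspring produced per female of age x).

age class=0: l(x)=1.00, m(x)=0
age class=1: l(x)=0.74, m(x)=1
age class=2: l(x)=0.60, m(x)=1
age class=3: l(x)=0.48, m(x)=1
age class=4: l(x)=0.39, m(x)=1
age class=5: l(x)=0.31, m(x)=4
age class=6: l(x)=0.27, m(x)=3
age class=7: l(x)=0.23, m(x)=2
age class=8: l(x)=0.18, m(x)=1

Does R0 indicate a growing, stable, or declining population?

R0 = Σ lx·mx = 0 + 0.74 + 0.6 + 0.48 + 0.39 + 1.24 + 0.81 + 0.46 + 0.18 = 4.9
R0 > 1, so the population is growing.

growing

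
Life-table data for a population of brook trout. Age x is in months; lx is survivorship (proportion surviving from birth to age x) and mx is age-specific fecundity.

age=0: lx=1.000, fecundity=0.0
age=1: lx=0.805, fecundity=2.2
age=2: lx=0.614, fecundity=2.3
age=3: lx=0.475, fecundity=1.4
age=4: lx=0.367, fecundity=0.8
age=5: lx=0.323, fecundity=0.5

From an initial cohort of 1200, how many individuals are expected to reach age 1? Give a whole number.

966

Expected survivors = N0 · l_1 = 1200 × 0.805 = 966 → 966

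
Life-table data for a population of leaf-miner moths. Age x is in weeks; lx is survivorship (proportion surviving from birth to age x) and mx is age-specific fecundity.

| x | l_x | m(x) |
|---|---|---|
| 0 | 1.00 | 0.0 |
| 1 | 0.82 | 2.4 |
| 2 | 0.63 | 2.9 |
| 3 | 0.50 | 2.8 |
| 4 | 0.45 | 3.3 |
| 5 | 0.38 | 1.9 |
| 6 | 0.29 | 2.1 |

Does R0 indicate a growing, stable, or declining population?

R0 = Σ lx·mx = 0 + 1.968 + 1.827 + 1.4 + 1.485 + 0.722 + 0.609 = 8.011
R0 > 1, so the population is growing.

growing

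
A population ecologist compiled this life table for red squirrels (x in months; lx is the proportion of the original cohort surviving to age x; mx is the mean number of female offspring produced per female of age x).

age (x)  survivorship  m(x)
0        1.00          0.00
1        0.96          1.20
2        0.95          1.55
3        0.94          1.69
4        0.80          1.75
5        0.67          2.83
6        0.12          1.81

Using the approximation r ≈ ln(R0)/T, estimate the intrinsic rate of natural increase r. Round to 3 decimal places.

R0 = Σ lx·mx = 0 + 1.152 + 1.4725 + 1.5886 + 1.4 + 1.8961 + 0.2172 = 7.7264
Σ x·lx·mx = 25.2465; T = 25.2465/7.7264 = 3.26756…
r ≈ ln(R0)/T = ln(7.7264)/3.26756… = 0.62574… → 0.626

0.626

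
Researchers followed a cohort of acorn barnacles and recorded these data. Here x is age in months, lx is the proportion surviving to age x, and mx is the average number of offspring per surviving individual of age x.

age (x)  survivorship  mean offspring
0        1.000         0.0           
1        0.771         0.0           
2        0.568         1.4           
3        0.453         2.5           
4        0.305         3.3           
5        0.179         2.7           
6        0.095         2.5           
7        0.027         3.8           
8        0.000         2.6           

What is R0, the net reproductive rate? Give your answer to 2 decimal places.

3.76

lx·mx by age: 0, 0, 0.7952, 1.1325, 1.0065, 0.4833, 0.2375, 0.1026, 0
R0 = Σ lx·mx = 3.7576 → 3.76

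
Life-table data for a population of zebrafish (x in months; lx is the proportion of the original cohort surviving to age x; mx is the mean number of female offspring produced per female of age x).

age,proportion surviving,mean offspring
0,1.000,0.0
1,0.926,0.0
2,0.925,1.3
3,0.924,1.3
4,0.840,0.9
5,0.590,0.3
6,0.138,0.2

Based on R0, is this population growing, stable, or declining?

growing

R0 = Σ lx·mx = 0 + 0 + 1.2025 + 1.2012 + 0.756 + 0.177 + 0.0276 = 3.3643
R0 > 1, so the population is growing.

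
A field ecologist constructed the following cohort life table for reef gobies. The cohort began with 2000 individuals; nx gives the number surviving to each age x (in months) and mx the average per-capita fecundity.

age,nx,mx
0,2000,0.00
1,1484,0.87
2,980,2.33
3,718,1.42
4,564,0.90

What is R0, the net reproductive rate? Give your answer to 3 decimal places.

lx = nx/n0 = nx/2000: 1, 0.742, 0.49, 0.359, 0.282
lx·mx by age: 0, 0.64554, 1.1417, 0.50978, 0.2538
R0 = Σ lx·mx = 2.55082 → 2.551

2.551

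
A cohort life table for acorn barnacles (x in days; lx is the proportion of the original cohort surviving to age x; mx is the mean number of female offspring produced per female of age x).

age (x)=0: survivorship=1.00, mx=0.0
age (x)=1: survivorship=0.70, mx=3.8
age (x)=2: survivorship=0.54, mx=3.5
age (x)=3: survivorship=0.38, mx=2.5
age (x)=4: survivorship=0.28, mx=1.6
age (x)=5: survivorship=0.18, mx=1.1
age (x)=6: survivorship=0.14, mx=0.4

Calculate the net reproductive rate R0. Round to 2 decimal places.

6.20

lx·mx by age: 0, 2.66, 1.89, 0.95, 0.448, 0.198, 0.056
R0 = Σ lx·mx = 6.202 → 6.20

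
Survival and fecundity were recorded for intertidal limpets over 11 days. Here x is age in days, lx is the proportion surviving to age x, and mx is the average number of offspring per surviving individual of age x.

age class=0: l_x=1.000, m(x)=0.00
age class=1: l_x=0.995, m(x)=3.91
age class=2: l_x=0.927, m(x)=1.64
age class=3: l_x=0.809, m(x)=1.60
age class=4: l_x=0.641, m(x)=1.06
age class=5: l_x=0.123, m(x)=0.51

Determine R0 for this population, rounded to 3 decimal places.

lx·mx by age: 0, 3.89045, 1.52028, 1.2944, 0.67946, 0.06273
R0 = Σ lx·mx = 7.44732 → 7.447

7.447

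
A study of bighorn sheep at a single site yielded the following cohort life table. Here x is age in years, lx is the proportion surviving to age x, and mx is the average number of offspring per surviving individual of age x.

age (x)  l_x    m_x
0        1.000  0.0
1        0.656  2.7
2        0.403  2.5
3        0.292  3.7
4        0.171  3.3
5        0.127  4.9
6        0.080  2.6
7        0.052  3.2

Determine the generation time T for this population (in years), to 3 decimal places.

lx·mx: 0, 1.7712, 1.0075, 1.0804, 0.5643, 0.6223, 0.208, 0.1664 → R0 = 5.4201
x·lx·mx: 0, 1.7712, 2.015, 3.2412, 2.2572, 3.1115, 1.248, 1.1648 → Σ = 14.8089
T = 14.8089 / 5.4201 = 2.732219… → 2.732

2.732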